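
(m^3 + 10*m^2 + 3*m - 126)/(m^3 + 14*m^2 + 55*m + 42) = (m - 3)/(m + 1)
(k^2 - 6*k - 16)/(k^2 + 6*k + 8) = (k - 8)/(k + 4)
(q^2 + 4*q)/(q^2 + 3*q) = (q + 4)/(q + 3)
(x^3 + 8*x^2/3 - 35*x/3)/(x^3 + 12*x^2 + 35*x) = (x - 7/3)/(x + 7)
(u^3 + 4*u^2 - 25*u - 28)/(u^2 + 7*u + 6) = (u^2 + 3*u - 28)/(u + 6)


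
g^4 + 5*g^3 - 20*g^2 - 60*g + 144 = (g - 3)*(g - 2)*(g + 4)*(g + 6)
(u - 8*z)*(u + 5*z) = u^2 - 3*u*z - 40*z^2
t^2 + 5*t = t*(t + 5)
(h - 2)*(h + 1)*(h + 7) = h^3 + 6*h^2 - 9*h - 14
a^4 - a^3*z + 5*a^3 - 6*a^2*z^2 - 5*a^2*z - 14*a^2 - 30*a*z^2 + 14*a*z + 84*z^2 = (a - 2)*(a + 7)*(a - 3*z)*(a + 2*z)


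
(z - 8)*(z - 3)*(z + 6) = z^3 - 5*z^2 - 42*z + 144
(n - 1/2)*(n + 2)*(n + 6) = n^3 + 15*n^2/2 + 8*n - 6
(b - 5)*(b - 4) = b^2 - 9*b + 20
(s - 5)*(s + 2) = s^2 - 3*s - 10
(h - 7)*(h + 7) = h^2 - 49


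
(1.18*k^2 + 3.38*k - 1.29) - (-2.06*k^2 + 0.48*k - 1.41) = 3.24*k^2 + 2.9*k + 0.12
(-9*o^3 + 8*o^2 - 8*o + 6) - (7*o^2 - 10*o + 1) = -9*o^3 + o^2 + 2*o + 5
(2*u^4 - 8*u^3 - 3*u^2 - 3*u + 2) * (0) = 0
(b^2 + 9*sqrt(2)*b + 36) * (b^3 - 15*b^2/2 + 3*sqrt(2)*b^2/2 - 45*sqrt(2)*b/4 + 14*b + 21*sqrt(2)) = b^5 - 15*b^4/2 + 21*sqrt(2)*b^4/2 - 315*sqrt(2)*b^3/4 + 77*b^3 - 945*b^2/2 + 201*sqrt(2)*b^2 - 405*sqrt(2)*b + 882*b + 756*sqrt(2)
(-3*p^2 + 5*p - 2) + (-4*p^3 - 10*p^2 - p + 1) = -4*p^3 - 13*p^2 + 4*p - 1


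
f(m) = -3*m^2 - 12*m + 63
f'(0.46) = -14.76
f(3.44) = -13.78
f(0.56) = 55.34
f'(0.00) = -12.00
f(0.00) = 63.00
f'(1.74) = -22.44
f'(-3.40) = 8.40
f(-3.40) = 69.12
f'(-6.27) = 25.62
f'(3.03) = -30.18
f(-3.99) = 63.12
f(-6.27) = 20.30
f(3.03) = -0.90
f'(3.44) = -32.64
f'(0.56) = -15.36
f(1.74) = 33.04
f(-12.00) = -225.00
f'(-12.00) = 60.00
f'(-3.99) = 11.94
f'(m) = -6*m - 12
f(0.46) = 56.85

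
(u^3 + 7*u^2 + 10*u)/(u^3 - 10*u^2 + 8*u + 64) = u*(u + 5)/(u^2 - 12*u + 32)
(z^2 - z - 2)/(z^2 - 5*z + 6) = (z + 1)/(z - 3)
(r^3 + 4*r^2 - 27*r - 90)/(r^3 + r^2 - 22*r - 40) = (r^2 + 9*r + 18)/(r^2 + 6*r + 8)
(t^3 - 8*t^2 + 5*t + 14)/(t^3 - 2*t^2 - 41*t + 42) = (t^2 - t - 2)/(t^2 + 5*t - 6)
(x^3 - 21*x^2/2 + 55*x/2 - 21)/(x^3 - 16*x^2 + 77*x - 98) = (x - 3/2)/(x - 7)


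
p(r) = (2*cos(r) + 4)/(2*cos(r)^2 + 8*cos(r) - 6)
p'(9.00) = 0.10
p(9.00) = -0.19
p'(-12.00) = 6.85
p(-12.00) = 2.62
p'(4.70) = -1.18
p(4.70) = -0.65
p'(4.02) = -0.26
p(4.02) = -0.26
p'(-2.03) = -0.40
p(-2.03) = -0.34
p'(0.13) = 0.54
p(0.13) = 1.53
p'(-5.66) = 10.56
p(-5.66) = 3.10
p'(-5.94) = 1.93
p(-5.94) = 1.78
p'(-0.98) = -52.76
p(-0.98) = -5.54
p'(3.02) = 0.03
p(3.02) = -0.17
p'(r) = (4*sin(r)*cos(r) + 8*sin(r))*(2*cos(r) + 4)/(2*cos(r)^2 + 8*cos(r) - 6)^2 - 2*sin(r)/(2*cos(r)^2 + 8*cos(r) - 6)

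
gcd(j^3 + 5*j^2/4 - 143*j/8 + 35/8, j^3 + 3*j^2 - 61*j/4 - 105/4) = j^2 + 3*j/2 - 35/2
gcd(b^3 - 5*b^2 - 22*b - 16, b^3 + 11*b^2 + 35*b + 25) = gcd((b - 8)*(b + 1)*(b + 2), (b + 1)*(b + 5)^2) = b + 1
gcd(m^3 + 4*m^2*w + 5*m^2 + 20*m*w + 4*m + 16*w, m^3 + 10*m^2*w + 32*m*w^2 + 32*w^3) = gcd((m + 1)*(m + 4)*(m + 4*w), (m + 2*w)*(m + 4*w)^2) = m + 4*w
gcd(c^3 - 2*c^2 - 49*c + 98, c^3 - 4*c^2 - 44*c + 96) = c - 2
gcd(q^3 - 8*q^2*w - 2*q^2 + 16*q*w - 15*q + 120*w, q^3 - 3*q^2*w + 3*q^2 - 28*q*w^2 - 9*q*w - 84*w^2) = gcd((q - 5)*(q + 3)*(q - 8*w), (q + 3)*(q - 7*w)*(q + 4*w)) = q + 3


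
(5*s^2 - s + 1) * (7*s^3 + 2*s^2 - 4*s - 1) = 35*s^5 + 3*s^4 - 15*s^3 + s^2 - 3*s - 1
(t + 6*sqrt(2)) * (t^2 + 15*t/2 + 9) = t^3 + 15*t^2/2 + 6*sqrt(2)*t^2 + 9*t + 45*sqrt(2)*t + 54*sqrt(2)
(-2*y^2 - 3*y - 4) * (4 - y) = 2*y^3 - 5*y^2 - 8*y - 16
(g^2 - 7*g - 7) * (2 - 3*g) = -3*g^3 + 23*g^2 + 7*g - 14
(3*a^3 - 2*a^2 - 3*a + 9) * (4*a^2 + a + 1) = 12*a^5 - 5*a^4 - 11*a^3 + 31*a^2 + 6*a + 9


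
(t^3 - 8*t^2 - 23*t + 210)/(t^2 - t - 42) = (t^2 - t - 30)/(t + 6)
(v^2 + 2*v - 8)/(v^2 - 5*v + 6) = (v + 4)/(v - 3)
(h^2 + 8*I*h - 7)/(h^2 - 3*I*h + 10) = (h^2 + 8*I*h - 7)/(h^2 - 3*I*h + 10)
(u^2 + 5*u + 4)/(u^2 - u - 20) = (u + 1)/(u - 5)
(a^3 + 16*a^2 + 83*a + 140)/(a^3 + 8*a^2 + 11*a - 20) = (a + 7)/(a - 1)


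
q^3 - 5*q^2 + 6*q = q*(q - 3)*(q - 2)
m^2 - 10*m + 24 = (m - 6)*(m - 4)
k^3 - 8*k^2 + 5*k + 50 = (k - 5)^2*(k + 2)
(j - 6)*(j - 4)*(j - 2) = j^3 - 12*j^2 + 44*j - 48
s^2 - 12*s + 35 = (s - 7)*(s - 5)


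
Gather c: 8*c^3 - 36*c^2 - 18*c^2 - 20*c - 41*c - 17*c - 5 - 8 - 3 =8*c^3 - 54*c^2 - 78*c - 16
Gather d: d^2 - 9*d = d^2 - 9*d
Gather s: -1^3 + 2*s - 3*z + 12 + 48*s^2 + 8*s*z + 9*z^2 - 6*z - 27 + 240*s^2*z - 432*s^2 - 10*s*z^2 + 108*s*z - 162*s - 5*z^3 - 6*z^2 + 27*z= s^2*(240*z - 384) + s*(-10*z^2 + 116*z - 160) - 5*z^3 + 3*z^2 + 18*z - 16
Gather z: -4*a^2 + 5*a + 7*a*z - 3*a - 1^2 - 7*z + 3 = -4*a^2 + 2*a + z*(7*a - 7) + 2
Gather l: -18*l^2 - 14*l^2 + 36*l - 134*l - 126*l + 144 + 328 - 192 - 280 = -32*l^2 - 224*l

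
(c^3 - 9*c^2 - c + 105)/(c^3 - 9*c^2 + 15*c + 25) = (c^2 - 4*c - 21)/(c^2 - 4*c - 5)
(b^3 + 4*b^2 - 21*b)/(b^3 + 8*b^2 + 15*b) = (b^2 + 4*b - 21)/(b^2 + 8*b + 15)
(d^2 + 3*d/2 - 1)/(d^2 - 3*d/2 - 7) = (2*d - 1)/(2*d - 7)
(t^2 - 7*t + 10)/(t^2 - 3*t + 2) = (t - 5)/(t - 1)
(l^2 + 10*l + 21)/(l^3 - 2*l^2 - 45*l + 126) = (l + 3)/(l^2 - 9*l + 18)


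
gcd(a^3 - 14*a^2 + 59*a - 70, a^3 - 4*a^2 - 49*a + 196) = a - 7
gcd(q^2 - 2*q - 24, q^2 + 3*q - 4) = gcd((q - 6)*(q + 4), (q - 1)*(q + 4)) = q + 4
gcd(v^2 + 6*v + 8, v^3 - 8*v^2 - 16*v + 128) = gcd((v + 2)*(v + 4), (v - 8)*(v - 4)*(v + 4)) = v + 4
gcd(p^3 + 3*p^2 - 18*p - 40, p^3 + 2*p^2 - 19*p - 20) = p^2 + p - 20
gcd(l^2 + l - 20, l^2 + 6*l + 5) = l + 5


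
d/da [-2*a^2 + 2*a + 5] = 2 - 4*a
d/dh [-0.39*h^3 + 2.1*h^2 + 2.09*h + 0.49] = -1.17*h^2 + 4.2*h + 2.09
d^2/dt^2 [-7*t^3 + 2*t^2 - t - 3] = 4 - 42*t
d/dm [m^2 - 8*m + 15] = 2*m - 8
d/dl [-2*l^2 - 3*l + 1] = -4*l - 3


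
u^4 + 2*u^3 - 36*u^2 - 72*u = u*(u - 6)*(u + 2)*(u + 6)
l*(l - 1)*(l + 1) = l^3 - l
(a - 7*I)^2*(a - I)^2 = a^4 - 16*I*a^3 - 78*a^2 + 112*I*a + 49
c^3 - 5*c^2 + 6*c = c*(c - 3)*(c - 2)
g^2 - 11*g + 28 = (g - 7)*(g - 4)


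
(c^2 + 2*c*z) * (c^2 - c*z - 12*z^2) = c^4 + c^3*z - 14*c^2*z^2 - 24*c*z^3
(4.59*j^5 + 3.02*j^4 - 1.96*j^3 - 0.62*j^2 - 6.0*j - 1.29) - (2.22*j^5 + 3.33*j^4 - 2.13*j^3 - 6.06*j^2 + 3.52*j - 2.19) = 2.37*j^5 - 0.31*j^4 + 0.17*j^3 + 5.44*j^2 - 9.52*j + 0.9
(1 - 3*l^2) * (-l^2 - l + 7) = 3*l^4 + 3*l^3 - 22*l^2 - l + 7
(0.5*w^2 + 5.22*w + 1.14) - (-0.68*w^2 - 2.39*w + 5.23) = 1.18*w^2 + 7.61*w - 4.09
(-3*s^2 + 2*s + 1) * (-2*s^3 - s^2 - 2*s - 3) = 6*s^5 - s^4 + 2*s^3 + 4*s^2 - 8*s - 3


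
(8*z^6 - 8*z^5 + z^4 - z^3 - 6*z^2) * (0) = 0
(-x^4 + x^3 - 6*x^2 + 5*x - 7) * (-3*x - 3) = 3*x^5 + 15*x^3 + 3*x^2 + 6*x + 21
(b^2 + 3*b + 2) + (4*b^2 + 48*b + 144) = 5*b^2 + 51*b + 146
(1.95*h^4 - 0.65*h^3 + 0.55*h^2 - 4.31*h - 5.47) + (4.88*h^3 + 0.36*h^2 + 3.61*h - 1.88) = 1.95*h^4 + 4.23*h^3 + 0.91*h^2 - 0.7*h - 7.35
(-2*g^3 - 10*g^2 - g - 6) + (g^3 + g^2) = -g^3 - 9*g^2 - g - 6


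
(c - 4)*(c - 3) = c^2 - 7*c + 12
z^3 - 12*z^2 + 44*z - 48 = (z - 6)*(z - 4)*(z - 2)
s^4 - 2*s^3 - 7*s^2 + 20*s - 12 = (s - 2)^2*(s - 1)*(s + 3)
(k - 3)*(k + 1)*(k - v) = k^3 - k^2*v - 2*k^2 + 2*k*v - 3*k + 3*v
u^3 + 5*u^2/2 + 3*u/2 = u*(u + 1)*(u + 3/2)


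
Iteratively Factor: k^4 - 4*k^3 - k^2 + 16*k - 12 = (k - 2)*(k^3 - 2*k^2 - 5*k + 6) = (k - 2)*(k - 1)*(k^2 - k - 6) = (k - 3)*(k - 2)*(k - 1)*(k + 2)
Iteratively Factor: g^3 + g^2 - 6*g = (g + 3)*(g^2 - 2*g) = (g - 2)*(g + 3)*(g)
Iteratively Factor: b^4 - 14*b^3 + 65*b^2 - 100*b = (b)*(b^3 - 14*b^2 + 65*b - 100) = b*(b - 5)*(b^2 - 9*b + 20) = b*(b - 5)^2*(b - 4)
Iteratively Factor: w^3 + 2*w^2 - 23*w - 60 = (w + 3)*(w^2 - w - 20) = (w + 3)*(w + 4)*(w - 5)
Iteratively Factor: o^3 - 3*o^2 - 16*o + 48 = (o - 3)*(o^2 - 16) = (o - 4)*(o - 3)*(o + 4)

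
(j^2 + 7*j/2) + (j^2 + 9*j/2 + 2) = 2*j^2 + 8*j + 2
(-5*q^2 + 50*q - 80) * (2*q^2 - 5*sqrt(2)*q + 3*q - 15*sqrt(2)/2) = -10*q^4 + 25*sqrt(2)*q^3 + 85*q^3 - 425*sqrt(2)*q^2/2 - 10*q^2 - 240*q + 25*sqrt(2)*q + 600*sqrt(2)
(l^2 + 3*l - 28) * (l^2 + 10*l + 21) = l^4 + 13*l^3 + 23*l^2 - 217*l - 588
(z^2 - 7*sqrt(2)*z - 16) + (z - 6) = z^2 - 7*sqrt(2)*z + z - 22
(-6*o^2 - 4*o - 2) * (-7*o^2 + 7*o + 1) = 42*o^4 - 14*o^3 - 20*o^2 - 18*o - 2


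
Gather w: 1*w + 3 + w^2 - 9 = w^2 + w - 6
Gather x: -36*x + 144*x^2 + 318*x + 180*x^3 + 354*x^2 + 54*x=180*x^3 + 498*x^2 + 336*x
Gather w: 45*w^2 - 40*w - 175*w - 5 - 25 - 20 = 45*w^2 - 215*w - 50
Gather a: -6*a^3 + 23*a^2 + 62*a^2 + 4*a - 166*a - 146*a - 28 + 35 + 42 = -6*a^3 + 85*a^2 - 308*a + 49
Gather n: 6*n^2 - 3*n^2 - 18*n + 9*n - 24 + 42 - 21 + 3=3*n^2 - 9*n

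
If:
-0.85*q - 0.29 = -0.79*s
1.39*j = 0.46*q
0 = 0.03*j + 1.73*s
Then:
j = -0.11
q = -0.34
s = 0.00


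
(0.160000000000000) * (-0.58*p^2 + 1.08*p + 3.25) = -0.0928*p^2 + 0.1728*p + 0.52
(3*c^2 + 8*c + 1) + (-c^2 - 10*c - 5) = 2*c^2 - 2*c - 4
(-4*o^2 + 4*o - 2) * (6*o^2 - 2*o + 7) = -24*o^4 + 32*o^3 - 48*o^2 + 32*o - 14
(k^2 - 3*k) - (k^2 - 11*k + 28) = 8*k - 28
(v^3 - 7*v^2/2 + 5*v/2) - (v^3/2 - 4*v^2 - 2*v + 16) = v^3/2 + v^2/2 + 9*v/2 - 16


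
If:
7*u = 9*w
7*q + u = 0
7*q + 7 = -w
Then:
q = -9/2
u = 63/2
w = 49/2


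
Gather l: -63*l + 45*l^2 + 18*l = 45*l^2 - 45*l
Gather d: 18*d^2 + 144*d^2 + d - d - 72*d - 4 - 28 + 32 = 162*d^2 - 72*d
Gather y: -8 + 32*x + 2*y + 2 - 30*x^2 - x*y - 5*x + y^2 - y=-30*x^2 + 27*x + y^2 + y*(1 - x) - 6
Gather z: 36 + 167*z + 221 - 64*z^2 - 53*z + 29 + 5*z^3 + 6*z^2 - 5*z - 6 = 5*z^3 - 58*z^2 + 109*z + 280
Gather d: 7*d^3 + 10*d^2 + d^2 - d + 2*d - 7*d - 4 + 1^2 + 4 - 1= 7*d^3 + 11*d^2 - 6*d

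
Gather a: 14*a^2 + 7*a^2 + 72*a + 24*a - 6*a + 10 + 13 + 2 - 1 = 21*a^2 + 90*a + 24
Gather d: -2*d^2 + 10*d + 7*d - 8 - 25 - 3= -2*d^2 + 17*d - 36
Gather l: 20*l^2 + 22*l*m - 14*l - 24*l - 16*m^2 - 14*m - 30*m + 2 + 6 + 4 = 20*l^2 + l*(22*m - 38) - 16*m^2 - 44*m + 12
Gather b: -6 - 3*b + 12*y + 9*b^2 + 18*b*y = 9*b^2 + b*(18*y - 3) + 12*y - 6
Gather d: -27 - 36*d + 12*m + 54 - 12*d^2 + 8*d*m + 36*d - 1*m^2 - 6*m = -12*d^2 + 8*d*m - m^2 + 6*m + 27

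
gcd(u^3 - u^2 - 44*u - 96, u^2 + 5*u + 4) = u + 4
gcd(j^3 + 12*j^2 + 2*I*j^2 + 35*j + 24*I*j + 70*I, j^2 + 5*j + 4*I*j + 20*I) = j + 5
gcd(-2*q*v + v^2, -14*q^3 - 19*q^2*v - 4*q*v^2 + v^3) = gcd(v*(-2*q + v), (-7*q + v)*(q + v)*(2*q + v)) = 1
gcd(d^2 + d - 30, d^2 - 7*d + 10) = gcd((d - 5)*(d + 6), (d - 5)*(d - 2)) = d - 5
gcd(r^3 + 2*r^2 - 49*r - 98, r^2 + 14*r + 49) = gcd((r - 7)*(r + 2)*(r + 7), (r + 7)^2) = r + 7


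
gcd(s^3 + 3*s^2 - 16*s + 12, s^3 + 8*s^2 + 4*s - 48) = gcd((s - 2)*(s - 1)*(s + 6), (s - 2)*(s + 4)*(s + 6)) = s^2 + 4*s - 12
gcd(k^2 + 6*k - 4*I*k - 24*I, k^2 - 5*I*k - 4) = k - 4*I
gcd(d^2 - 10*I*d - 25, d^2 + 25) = d - 5*I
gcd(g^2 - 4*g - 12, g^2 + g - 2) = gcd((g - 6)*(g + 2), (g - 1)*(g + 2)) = g + 2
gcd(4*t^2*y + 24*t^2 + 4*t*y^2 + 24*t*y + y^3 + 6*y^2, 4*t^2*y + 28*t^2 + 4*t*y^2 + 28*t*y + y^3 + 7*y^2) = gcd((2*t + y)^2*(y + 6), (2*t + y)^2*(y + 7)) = 4*t^2 + 4*t*y + y^2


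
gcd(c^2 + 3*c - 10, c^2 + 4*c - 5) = c + 5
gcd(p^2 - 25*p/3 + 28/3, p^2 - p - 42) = p - 7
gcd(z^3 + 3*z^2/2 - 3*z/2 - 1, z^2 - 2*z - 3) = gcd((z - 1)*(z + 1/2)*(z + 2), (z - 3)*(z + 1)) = 1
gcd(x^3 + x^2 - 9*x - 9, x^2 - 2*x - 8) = 1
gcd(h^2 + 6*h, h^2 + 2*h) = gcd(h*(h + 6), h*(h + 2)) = h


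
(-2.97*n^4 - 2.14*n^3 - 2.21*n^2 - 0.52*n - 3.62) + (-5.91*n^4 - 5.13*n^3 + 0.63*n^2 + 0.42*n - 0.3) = -8.88*n^4 - 7.27*n^3 - 1.58*n^2 - 0.1*n - 3.92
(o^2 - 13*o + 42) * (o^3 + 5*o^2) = o^5 - 8*o^4 - 23*o^3 + 210*o^2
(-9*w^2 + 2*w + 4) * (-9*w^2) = 81*w^4 - 18*w^3 - 36*w^2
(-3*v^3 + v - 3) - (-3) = -3*v^3 + v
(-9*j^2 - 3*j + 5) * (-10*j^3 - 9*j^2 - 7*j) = 90*j^5 + 111*j^4 + 40*j^3 - 24*j^2 - 35*j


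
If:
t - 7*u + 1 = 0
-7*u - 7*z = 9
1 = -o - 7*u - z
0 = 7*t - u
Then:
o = -33/56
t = 1/48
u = 7/48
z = -481/336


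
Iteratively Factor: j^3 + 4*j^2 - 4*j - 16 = (j + 4)*(j^2 - 4) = (j + 2)*(j + 4)*(j - 2)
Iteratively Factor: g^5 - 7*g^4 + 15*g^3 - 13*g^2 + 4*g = (g)*(g^4 - 7*g^3 + 15*g^2 - 13*g + 4) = g*(g - 1)*(g^3 - 6*g^2 + 9*g - 4) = g*(g - 1)^2*(g^2 - 5*g + 4) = g*(g - 4)*(g - 1)^2*(g - 1)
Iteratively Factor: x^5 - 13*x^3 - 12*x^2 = (x)*(x^4 - 13*x^2 - 12*x) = x^2*(x^3 - 13*x - 12) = x^2*(x + 1)*(x^2 - x - 12) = x^2*(x - 4)*(x + 1)*(x + 3)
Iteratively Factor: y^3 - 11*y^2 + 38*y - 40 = (y - 5)*(y^2 - 6*y + 8) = (y - 5)*(y - 2)*(y - 4)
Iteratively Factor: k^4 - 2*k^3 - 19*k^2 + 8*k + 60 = (k + 3)*(k^3 - 5*k^2 - 4*k + 20) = (k - 2)*(k + 3)*(k^2 - 3*k - 10) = (k - 5)*(k - 2)*(k + 3)*(k + 2)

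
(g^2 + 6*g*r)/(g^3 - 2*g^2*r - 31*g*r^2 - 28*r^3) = g*(-g - 6*r)/(-g^3 + 2*g^2*r + 31*g*r^2 + 28*r^3)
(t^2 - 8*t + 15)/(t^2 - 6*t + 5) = (t - 3)/(t - 1)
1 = 1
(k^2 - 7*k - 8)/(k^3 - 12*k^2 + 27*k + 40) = 1/(k - 5)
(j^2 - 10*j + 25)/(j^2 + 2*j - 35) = (j - 5)/(j + 7)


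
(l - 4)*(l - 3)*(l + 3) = l^3 - 4*l^2 - 9*l + 36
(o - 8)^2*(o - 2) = o^3 - 18*o^2 + 96*o - 128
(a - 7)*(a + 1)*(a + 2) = a^3 - 4*a^2 - 19*a - 14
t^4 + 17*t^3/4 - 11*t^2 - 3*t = t*(t - 2)*(t + 1/4)*(t + 6)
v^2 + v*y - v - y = (v - 1)*(v + y)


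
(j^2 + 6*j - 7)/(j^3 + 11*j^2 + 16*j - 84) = (j - 1)/(j^2 + 4*j - 12)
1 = 1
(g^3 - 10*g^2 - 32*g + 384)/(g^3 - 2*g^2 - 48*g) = (g - 8)/g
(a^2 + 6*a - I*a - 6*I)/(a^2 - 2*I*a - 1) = (a + 6)/(a - I)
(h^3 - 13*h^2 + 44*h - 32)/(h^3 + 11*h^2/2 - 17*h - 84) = 2*(h^2 - 9*h + 8)/(2*h^2 + 19*h + 42)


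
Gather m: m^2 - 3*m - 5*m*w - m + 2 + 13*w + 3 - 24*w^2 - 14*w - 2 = m^2 + m*(-5*w - 4) - 24*w^2 - w + 3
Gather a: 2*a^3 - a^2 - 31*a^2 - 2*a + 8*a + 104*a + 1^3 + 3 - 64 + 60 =2*a^3 - 32*a^2 + 110*a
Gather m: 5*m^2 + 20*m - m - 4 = 5*m^2 + 19*m - 4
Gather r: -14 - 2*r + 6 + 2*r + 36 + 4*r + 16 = 4*r + 44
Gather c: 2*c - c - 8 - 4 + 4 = c - 8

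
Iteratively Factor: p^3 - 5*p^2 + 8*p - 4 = (p - 2)*(p^2 - 3*p + 2) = (p - 2)*(p - 1)*(p - 2)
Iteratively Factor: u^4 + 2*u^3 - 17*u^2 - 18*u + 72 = (u + 3)*(u^3 - u^2 - 14*u + 24) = (u - 3)*(u + 3)*(u^2 + 2*u - 8) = (u - 3)*(u - 2)*(u + 3)*(u + 4)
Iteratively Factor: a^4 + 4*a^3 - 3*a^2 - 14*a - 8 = (a + 1)*(a^3 + 3*a^2 - 6*a - 8) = (a + 1)^2*(a^2 + 2*a - 8) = (a + 1)^2*(a + 4)*(a - 2)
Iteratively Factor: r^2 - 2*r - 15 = (r + 3)*(r - 5)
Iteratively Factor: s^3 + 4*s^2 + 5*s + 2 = (s + 2)*(s^2 + 2*s + 1) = (s + 1)*(s + 2)*(s + 1)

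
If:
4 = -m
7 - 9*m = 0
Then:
No Solution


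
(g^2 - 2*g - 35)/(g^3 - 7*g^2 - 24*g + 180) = (g - 7)/(g^2 - 12*g + 36)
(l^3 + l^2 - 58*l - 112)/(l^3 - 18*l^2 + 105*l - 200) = (l^2 + 9*l + 14)/(l^2 - 10*l + 25)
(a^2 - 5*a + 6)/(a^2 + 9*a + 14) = (a^2 - 5*a + 6)/(a^2 + 9*a + 14)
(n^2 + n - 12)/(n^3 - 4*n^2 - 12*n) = (-n^2 - n + 12)/(n*(-n^2 + 4*n + 12))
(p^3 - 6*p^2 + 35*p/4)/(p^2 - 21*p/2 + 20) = p*(2*p - 7)/(2*(p - 8))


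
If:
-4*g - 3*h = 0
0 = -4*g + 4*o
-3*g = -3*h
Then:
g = 0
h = 0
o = 0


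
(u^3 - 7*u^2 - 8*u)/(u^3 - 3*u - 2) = u*(u - 8)/(u^2 - u - 2)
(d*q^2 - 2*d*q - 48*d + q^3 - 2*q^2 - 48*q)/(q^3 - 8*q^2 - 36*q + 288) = (d + q)/(q - 6)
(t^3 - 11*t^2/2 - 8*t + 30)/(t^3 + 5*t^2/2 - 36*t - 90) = (t - 2)/(t + 6)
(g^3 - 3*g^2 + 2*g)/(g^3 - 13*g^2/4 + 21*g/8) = 8*(g^2 - 3*g + 2)/(8*g^2 - 26*g + 21)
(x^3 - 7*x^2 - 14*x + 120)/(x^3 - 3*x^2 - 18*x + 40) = (x - 6)/(x - 2)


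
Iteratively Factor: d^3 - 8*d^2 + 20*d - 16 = (d - 4)*(d^2 - 4*d + 4) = (d - 4)*(d - 2)*(d - 2)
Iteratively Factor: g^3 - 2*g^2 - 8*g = (g - 4)*(g^2 + 2*g) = g*(g - 4)*(g + 2)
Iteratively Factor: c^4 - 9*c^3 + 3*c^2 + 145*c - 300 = (c - 5)*(c^3 - 4*c^2 - 17*c + 60) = (c - 5)*(c - 3)*(c^2 - c - 20) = (c - 5)*(c - 3)*(c + 4)*(c - 5)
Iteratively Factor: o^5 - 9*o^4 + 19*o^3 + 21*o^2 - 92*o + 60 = (o + 2)*(o^4 - 11*o^3 + 41*o^2 - 61*o + 30) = (o - 2)*(o + 2)*(o^3 - 9*o^2 + 23*o - 15) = (o - 2)*(o - 1)*(o + 2)*(o^2 - 8*o + 15) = (o - 3)*(o - 2)*(o - 1)*(o + 2)*(o - 5)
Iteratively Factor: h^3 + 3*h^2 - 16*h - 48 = (h + 4)*(h^2 - h - 12) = (h - 4)*(h + 4)*(h + 3)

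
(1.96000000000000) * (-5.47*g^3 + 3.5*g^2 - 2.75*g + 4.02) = -10.7212*g^3 + 6.86*g^2 - 5.39*g + 7.8792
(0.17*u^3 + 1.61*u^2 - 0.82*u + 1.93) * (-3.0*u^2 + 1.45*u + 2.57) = -0.51*u^5 - 4.5835*u^4 + 5.2314*u^3 - 2.8413*u^2 + 0.6911*u + 4.9601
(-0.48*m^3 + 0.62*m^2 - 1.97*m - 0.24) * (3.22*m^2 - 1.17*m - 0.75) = -1.5456*m^5 + 2.558*m^4 - 6.7088*m^3 + 1.0671*m^2 + 1.7583*m + 0.18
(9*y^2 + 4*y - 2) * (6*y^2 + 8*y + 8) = 54*y^4 + 96*y^3 + 92*y^2 + 16*y - 16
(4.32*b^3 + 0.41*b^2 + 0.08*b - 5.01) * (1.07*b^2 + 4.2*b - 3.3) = 4.6224*b^5 + 18.5827*b^4 - 12.4484*b^3 - 6.3777*b^2 - 21.306*b + 16.533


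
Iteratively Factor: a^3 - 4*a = (a - 2)*(a^2 + 2*a) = (a - 2)*(a + 2)*(a)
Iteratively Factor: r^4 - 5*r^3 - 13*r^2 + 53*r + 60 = (r - 4)*(r^3 - r^2 - 17*r - 15) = (r - 4)*(r + 3)*(r^2 - 4*r - 5) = (r - 5)*(r - 4)*(r + 3)*(r + 1)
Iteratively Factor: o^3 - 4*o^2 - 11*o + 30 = (o + 3)*(o^2 - 7*o + 10) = (o - 5)*(o + 3)*(o - 2)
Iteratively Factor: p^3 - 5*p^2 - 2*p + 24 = (p + 2)*(p^2 - 7*p + 12) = (p - 3)*(p + 2)*(p - 4)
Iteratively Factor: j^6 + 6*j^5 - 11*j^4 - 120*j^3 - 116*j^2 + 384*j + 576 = (j - 2)*(j^5 + 8*j^4 + 5*j^3 - 110*j^2 - 336*j - 288) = (j - 2)*(j + 3)*(j^4 + 5*j^3 - 10*j^2 - 80*j - 96) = (j - 2)*(j + 2)*(j + 3)*(j^3 + 3*j^2 - 16*j - 48) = (j - 2)*(j + 2)*(j + 3)*(j + 4)*(j^2 - j - 12) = (j - 4)*(j - 2)*(j + 2)*(j + 3)*(j + 4)*(j + 3)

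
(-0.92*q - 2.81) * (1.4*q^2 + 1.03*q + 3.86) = -1.288*q^3 - 4.8816*q^2 - 6.4455*q - 10.8466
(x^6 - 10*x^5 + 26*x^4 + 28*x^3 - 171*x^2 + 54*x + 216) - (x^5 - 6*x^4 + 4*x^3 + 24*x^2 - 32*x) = x^6 - 11*x^5 + 32*x^4 + 24*x^3 - 195*x^2 + 86*x + 216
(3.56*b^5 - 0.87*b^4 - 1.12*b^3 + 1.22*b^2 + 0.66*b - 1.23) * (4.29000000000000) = 15.2724*b^5 - 3.7323*b^4 - 4.8048*b^3 + 5.2338*b^2 + 2.8314*b - 5.2767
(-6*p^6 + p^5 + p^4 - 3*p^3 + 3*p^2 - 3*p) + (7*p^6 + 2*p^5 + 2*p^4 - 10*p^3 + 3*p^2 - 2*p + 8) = p^6 + 3*p^5 + 3*p^4 - 13*p^3 + 6*p^2 - 5*p + 8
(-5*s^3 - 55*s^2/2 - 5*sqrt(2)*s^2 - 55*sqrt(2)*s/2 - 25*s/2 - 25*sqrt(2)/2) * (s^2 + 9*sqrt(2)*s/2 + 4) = -5*s^5 - 55*sqrt(2)*s^4/2 - 55*s^4/2 - 605*sqrt(2)*s^3/4 - 155*s^3/2 - 715*s^2/2 - 355*sqrt(2)*s^2/4 - 325*s/2 - 110*sqrt(2)*s - 50*sqrt(2)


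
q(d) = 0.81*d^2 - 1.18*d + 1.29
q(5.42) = 18.69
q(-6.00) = 37.53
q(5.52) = 19.46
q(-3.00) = 12.12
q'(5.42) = 7.60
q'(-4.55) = -8.55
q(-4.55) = 23.43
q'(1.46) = 1.19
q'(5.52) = 7.76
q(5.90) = 22.52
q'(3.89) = 5.12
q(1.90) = 1.97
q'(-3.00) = -6.04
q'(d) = 1.62*d - 1.18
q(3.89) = 8.96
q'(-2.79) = -5.70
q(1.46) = 1.29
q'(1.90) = 1.90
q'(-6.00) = -10.90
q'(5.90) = 8.38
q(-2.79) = 10.89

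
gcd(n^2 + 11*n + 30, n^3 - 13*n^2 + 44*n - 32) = 1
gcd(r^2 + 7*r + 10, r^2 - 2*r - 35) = r + 5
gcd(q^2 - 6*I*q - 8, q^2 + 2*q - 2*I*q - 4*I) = q - 2*I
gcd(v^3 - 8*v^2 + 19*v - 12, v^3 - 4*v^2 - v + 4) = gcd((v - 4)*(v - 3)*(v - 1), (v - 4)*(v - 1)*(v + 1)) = v^2 - 5*v + 4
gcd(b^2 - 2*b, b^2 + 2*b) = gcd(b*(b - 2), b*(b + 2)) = b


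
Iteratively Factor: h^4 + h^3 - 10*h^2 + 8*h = (h - 2)*(h^3 + 3*h^2 - 4*h) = (h - 2)*(h - 1)*(h^2 + 4*h) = (h - 2)*(h - 1)*(h + 4)*(h)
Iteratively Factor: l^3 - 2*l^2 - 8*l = (l - 4)*(l^2 + 2*l) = (l - 4)*(l + 2)*(l)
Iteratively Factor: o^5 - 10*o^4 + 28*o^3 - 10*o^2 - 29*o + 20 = (o - 1)*(o^4 - 9*o^3 + 19*o^2 + 9*o - 20) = (o - 1)*(o + 1)*(o^3 - 10*o^2 + 29*o - 20) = (o - 1)^2*(o + 1)*(o^2 - 9*o + 20) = (o - 5)*(o - 1)^2*(o + 1)*(o - 4)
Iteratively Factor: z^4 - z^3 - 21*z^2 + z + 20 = (z - 5)*(z^3 + 4*z^2 - z - 4) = (z - 5)*(z + 4)*(z^2 - 1) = (z - 5)*(z - 1)*(z + 4)*(z + 1)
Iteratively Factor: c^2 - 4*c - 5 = (c - 5)*(c + 1)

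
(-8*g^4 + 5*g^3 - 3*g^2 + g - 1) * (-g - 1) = 8*g^5 + 3*g^4 - 2*g^3 + 2*g^2 + 1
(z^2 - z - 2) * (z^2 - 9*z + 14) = z^4 - 10*z^3 + 21*z^2 + 4*z - 28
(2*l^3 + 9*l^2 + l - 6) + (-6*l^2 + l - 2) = 2*l^3 + 3*l^2 + 2*l - 8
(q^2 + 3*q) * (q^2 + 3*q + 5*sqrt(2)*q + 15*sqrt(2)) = q^4 + 6*q^3 + 5*sqrt(2)*q^3 + 9*q^2 + 30*sqrt(2)*q^2 + 45*sqrt(2)*q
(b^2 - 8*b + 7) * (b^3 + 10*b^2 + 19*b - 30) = b^5 + 2*b^4 - 54*b^3 - 112*b^2 + 373*b - 210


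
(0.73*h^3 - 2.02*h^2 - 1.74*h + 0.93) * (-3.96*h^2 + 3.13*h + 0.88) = -2.8908*h^5 + 10.2841*h^4 + 1.2102*h^3 - 10.9066*h^2 + 1.3797*h + 0.8184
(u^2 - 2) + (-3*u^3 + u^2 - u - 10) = -3*u^3 + 2*u^2 - u - 12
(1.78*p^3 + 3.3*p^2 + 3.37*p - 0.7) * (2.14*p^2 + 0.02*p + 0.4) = 3.8092*p^5 + 7.0976*p^4 + 7.9898*p^3 - 0.1106*p^2 + 1.334*p - 0.28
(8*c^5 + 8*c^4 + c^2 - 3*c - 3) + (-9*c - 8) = 8*c^5 + 8*c^4 + c^2 - 12*c - 11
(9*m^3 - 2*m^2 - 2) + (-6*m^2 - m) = 9*m^3 - 8*m^2 - m - 2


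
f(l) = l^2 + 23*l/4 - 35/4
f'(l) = 2*l + 23/4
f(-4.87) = -13.04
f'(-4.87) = -3.99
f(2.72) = 14.29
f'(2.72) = 11.19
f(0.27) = -7.12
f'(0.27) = 6.29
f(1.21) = -0.33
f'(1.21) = 8.17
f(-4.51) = -14.34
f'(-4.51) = -3.27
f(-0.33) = -10.54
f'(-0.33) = 5.09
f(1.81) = 4.93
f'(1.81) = 9.37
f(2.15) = 8.24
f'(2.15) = 10.05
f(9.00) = 124.00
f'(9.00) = 23.75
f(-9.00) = 20.50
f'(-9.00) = -12.25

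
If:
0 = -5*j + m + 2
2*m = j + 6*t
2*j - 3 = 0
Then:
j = 3/2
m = 11/2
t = 19/12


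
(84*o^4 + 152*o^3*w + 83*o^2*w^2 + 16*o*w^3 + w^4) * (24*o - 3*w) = 2016*o^5 + 3396*o^4*w + 1536*o^3*w^2 + 135*o^2*w^3 - 24*o*w^4 - 3*w^5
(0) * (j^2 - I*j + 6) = 0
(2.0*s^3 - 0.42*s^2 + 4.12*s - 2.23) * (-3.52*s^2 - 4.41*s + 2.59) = -7.04*s^5 - 7.3416*s^4 - 7.4702*s^3 - 11.4074*s^2 + 20.5051*s - 5.7757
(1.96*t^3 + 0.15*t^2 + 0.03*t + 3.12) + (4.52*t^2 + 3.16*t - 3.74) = 1.96*t^3 + 4.67*t^2 + 3.19*t - 0.62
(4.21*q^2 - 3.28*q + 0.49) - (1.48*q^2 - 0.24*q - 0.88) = 2.73*q^2 - 3.04*q + 1.37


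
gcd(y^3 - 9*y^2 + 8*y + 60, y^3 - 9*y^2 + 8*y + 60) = y^3 - 9*y^2 + 8*y + 60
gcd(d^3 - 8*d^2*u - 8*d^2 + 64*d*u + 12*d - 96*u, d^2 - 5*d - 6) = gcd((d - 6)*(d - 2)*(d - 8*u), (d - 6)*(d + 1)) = d - 6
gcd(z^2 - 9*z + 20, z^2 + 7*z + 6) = 1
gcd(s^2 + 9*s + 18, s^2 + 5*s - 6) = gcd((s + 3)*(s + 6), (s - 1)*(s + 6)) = s + 6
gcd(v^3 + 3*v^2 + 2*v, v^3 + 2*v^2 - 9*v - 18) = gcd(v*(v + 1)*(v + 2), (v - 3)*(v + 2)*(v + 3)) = v + 2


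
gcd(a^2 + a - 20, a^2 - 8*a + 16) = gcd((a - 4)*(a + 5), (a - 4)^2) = a - 4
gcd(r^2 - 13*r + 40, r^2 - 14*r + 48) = r - 8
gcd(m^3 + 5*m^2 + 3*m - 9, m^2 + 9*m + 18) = m + 3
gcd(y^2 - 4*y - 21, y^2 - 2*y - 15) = y + 3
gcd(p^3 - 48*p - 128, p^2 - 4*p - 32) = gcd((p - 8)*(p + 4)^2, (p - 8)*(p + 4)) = p^2 - 4*p - 32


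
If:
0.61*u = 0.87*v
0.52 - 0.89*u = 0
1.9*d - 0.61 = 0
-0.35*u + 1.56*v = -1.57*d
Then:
No Solution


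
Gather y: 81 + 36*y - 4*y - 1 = 32*y + 80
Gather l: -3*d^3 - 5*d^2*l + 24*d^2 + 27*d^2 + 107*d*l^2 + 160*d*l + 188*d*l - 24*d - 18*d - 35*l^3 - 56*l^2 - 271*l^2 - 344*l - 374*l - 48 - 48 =-3*d^3 + 51*d^2 - 42*d - 35*l^3 + l^2*(107*d - 327) + l*(-5*d^2 + 348*d - 718) - 96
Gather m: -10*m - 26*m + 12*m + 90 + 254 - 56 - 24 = 264 - 24*m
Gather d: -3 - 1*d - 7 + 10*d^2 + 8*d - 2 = 10*d^2 + 7*d - 12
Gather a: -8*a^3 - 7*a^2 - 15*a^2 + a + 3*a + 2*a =-8*a^3 - 22*a^2 + 6*a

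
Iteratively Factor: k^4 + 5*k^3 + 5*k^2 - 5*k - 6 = (k + 1)*(k^3 + 4*k^2 + k - 6) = (k + 1)*(k + 3)*(k^2 + k - 2) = (k - 1)*(k + 1)*(k + 3)*(k + 2)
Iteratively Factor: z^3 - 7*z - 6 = (z + 2)*(z^2 - 2*z - 3) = (z + 1)*(z + 2)*(z - 3)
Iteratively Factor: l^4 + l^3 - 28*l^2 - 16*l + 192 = (l - 3)*(l^3 + 4*l^2 - 16*l - 64) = (l - 3)*(l + 4)*(l^2 - 16) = (l - 3)*(l + 4)^2*(l - 4)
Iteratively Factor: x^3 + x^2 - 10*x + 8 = (x + 4)*(x^2 - 3*x + 2) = (x - 1)*(x + 4)*(x - 2)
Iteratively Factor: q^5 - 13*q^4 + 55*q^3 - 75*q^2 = (q - 5)*(q^4 - 8*q^3 + 15*q^2) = (q - 5)^2*(q^3 - 3*q^2) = q*(q - 5)^2*(q^2 - 3*q) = q*(q - 5)^2*(q - 3)*(q)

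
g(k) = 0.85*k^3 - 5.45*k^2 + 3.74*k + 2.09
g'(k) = 2.55*k^2 - 10.9*k + 3.74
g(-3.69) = -128.63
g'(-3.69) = 78.68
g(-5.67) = -349.27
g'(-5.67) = 147.52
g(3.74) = -15.69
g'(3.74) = -1.36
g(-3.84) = -140.76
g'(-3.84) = 83.20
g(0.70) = 2.33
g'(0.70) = -2.64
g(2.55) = -9.72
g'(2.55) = -7.47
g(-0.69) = -3.36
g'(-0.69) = 12.48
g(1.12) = 0.64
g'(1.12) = -5.27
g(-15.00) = -4149.01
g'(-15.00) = 740.99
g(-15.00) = -4149.01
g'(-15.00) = 740.99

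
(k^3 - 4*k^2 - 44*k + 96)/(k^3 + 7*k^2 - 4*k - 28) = (k^2 - 2*k - 48)/(k^2 + 9*k + 14)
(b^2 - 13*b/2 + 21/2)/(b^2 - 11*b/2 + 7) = (b - 3)/(b - 2)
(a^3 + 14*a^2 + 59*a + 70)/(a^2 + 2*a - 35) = (a^2 + 7*a + 10)/(a - 5)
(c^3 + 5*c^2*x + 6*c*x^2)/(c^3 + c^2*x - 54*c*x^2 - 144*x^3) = c*(-c - 2*x)/(-c^2 + 2*c*x + 48*x^2)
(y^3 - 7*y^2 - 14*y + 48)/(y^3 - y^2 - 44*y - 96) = (y - 2)/(y + 4)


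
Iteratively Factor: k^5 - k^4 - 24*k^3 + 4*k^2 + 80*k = (k - 5)*(k^4 + 4*k^3 - 4*k^2 - 16*k) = (k - 5)*(k + 2)*(k^3 + 2*k^2 - 8*k) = (k - 5)*(k - 2)*(k + 2)*(k^2 + 4*k) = k*(k - 5)*(k - 2)*(k + 2)*(k + 4)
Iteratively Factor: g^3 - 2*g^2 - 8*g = (g + 2)*(g^2 - 4*g) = (g - 4)*(g + 2)*(g)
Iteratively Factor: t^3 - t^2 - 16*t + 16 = (t - 4)*(t^2 + 3*t - 4) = (t - 4)*(t + 4)*(t - 1)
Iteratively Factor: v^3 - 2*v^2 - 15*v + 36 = (v + 4)*(v^2 - 6*v + 9) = (v - 3)*(v + 4)*(v - 3)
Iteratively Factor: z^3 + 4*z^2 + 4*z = (z + 2)*(z^2 + 2*z) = z*(z + 2)*(z + 2)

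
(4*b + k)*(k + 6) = 4*b*k + 24*b + k^2 + 6*k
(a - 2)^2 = a^2 - 4*a + 4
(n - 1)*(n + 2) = n^2 + n - 2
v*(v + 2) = v^2 + 2*v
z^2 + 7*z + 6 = (z + 1)*(z + 6)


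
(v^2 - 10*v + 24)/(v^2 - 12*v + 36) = (v - 4)/(v - 6)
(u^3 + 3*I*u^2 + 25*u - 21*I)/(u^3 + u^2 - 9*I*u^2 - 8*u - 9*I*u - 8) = (u^2 + 4*I*u + 21)/(u^2 + u*(1 - 8*I) - 8*I)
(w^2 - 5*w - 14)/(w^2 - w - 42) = (w + 2)/(w + 6)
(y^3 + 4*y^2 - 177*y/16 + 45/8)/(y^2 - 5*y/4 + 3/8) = (4*y^2 + 19*y - 30)/(2*(2*y - 1))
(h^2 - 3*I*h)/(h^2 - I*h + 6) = h/(h + 2*I)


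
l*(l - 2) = l^2 - 2*l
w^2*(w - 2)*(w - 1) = w^4 - 3*w^3 + 2*w^2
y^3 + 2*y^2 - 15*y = y*(y - 3)*(y + 5)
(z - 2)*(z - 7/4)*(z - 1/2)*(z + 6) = z^4 + 7*z^3/4 - 161*z^2/8 + 61*z/2 - 21/2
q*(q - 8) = q^2 - 8*q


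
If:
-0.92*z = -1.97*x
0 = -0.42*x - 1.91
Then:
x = -4.55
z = -9.74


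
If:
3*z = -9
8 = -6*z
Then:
No Solution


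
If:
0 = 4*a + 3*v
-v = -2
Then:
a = -3/2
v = 2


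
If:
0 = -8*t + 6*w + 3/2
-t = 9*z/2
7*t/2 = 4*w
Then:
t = 6/11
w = 21/44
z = -4/33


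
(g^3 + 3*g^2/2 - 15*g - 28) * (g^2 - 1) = g^5 + 3*g^4/2 - 16*g^3 - 59*g^2/2 + 15*g + 28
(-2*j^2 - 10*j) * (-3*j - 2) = 6*j^3 + 34*j^2 + 20*j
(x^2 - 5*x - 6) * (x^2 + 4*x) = x^4 - x^3 - 26*x^2 - 24*x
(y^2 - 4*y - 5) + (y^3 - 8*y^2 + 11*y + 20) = y^3 - 7*y^2 + 7*y + 15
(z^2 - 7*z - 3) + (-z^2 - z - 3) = -8*z - 6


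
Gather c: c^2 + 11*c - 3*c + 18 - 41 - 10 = c^2 + 8*c - 33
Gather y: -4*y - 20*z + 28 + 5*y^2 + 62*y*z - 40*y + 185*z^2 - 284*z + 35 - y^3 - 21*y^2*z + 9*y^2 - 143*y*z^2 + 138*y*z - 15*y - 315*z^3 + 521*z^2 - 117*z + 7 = -y^3 + y^2*(14 - 21*z) + y*(-143*z^2 + 200*z - 59) - 315*z^3 + 706*z^2 - 421*z + 70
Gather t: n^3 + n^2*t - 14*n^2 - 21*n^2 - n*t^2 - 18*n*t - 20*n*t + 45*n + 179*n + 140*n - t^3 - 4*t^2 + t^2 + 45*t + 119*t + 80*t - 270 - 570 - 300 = n^3 - 35*n^2 + 364*n - t^3 + t^2*(-n - 3) + t*(n^2 - 38*n + 244) - 1140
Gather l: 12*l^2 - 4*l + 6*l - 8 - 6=12*l^2 + 2*l - 14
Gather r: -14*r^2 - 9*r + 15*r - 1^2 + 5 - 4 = -14*r^2 + 6*r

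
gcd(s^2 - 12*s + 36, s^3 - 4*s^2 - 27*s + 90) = s - 6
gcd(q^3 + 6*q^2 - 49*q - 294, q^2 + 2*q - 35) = q + 7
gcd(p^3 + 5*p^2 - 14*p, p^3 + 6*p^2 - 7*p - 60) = 1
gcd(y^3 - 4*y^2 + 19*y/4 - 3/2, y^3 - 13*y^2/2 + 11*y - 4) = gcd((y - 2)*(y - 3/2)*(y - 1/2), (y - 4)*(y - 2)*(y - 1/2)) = y^2 - 5*y/2 + 1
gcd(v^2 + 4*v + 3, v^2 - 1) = v + 1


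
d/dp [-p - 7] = -1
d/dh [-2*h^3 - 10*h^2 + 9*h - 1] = -6*h^2 - 20*h + 9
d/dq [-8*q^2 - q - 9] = -16*q - 1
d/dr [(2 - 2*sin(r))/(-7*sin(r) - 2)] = 18*cos(r)/(7*sin(r) + 2)^2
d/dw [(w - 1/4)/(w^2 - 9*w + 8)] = (-w^2 + w/2 + 23/4)/(w^4 - 18*w^3 + 97*w^2 - 144*w + 64)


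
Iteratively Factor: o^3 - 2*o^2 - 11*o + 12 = (o + 3)*(o^2 - 5*o + 4) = (o - 4)*(o + 3)*(o - 1)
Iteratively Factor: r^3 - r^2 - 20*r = (r - 5)*(r^2 + 4*r) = (r - 5)*(r + 4)*(r)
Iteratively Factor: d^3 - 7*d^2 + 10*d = (d)*(d^2 - 7*d + 10) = d*(d - 2)*(d - 5)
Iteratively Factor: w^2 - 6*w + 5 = (w - 1)*(w - 5)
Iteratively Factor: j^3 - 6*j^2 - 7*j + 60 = (j + 3)*(j^2 - 9*j + 20) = (j - 4)*(j + 3)*(j - 5)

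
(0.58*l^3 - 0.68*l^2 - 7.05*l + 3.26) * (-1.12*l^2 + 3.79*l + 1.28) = -0.6496*l^5 + 2.9598*l^4 + 6.0612*l^3 - 31.2411*l^2 + 3.3314*l + 4.1728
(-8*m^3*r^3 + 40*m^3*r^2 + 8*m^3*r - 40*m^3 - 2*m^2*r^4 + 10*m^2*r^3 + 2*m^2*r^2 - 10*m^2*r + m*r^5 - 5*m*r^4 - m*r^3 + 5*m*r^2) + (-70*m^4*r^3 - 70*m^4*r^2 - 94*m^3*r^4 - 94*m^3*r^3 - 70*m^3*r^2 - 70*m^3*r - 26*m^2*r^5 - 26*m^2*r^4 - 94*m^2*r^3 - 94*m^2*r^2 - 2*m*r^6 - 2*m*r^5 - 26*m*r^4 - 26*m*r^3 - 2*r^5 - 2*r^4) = -70*m^4*r^3 - 70*m^4*r^2 - 94*m^3*r^4 - 102*m^3*r^3 - 30*m^3*r^2 - 62*m^3*r - 40*m^3 - 26*m^2*r^5 - 28*m^2*r^4 - 84*m^2*r^3 - 92*m^2*r^2 - 10*m^2*r - 2*m*r^6 - m*r^5 - 31*m*r^4 - 27*m*r^3 + 5*m*r^2 - 2*r^5 - 2*r^4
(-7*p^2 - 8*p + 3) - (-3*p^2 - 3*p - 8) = -4*p^2 - 5*p + 11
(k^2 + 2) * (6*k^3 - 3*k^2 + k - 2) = 6*k^5 - 3*k^4 + 13*k^3 - 8*k^2 + 2*k - 4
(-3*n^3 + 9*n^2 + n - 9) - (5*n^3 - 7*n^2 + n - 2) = -8*n^3 + 16*n^2 - 7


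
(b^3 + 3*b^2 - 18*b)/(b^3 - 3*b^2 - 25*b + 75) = b*(b + 6)/(b^2 - 25)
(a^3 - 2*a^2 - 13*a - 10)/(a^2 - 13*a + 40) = (a^2 + 3*a + 2)/(a - 8)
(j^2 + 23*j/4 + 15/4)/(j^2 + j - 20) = (j + 3/4)/(j - 4)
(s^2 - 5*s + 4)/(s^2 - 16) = (s - 1)/(s + 4)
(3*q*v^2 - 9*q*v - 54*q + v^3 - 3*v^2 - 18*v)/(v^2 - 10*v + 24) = (3*q*v + 9*q + v^2 + 3*v)/(v - 4)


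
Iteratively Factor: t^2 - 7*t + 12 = (t - 3)*(t - 4)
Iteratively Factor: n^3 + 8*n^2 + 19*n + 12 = (n + 4)*(n^2 + 4*n + 3) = (n + 1)*(n + 4)*(n + 3)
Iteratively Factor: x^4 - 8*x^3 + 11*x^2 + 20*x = (x)*(x^3 - 8*x^2 + 11*x + 20) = x*(x + 1)*(x^2 - 9*x + 20) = x*(x - 4)*(x + 1)*(x - 5)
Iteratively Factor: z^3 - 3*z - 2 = (z - 2)*(z^2 + 2*z + 1) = (z - 2)*(z + 1)*(z + 1)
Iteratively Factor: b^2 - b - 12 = (b + 3)*(b - 4)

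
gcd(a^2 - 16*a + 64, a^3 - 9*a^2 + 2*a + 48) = a - 8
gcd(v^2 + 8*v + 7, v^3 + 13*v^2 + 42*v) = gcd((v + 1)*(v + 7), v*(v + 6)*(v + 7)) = v + 7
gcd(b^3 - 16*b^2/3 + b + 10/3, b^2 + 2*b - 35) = b - 5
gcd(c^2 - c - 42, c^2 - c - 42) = c^2 - c - 42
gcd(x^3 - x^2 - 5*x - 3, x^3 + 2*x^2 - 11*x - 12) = x^2 - 2*x - 3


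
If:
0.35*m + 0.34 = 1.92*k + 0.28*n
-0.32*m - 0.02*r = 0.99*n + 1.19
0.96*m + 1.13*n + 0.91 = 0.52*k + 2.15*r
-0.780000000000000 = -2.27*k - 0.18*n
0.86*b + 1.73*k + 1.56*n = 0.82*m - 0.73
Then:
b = 1.08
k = 0.45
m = 0.43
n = -1.34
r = -0.20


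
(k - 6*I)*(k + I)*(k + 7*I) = k^3 + 2*I*k^2 + 41*k + 42*I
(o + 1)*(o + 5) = o^2 + 6*o + 5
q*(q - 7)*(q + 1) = q^3 - 6*q^2 - 7*q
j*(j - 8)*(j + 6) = j^3 - 2*j^2 - 48*j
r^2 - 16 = (r - 4)*(r + 4)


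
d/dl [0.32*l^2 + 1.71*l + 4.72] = 0.64*l + 1.71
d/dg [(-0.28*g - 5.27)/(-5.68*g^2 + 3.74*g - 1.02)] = (-1.5904*g^2 - 59.8672*g + 19.9954)/(32.2624*g^4 - 42.4864*g^3 + 25.5748*g^2 - 7.6296*g + 1.0404)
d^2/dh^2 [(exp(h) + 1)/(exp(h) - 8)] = 9*(exp(h) + 8)*exp(h)/(exp(3*h) - 24*exp(2*h) + 192*exp(h) - 512)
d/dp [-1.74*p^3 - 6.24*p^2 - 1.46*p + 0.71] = -5.22*p^2 - 12.48*p - 1.46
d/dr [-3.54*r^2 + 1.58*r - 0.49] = 1.58 - 7.08*r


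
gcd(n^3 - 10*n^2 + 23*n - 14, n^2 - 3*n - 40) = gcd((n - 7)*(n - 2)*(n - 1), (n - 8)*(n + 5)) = 1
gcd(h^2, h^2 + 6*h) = h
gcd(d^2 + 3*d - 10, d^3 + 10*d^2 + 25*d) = d + 5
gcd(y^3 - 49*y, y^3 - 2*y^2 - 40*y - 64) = 1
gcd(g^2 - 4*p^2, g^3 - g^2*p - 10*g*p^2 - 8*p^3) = g + 2*p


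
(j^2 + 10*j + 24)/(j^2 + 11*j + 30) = (j + 4)/(j + 5)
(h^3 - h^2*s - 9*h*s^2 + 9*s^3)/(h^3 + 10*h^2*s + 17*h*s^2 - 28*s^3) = (h^2 - 9*s^2)/(h^2 + 11*h*s + 28*s^2)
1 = 1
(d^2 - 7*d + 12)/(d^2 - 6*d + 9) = (d - 4)/(d - 3)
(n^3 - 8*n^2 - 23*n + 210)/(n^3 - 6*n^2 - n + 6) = (n^2 - 2*n - 35)/(n^2 - 1)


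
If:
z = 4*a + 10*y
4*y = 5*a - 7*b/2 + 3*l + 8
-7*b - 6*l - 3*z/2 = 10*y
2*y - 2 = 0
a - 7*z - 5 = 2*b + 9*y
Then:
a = -571/193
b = -795/386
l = 2767/2316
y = 1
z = -354/193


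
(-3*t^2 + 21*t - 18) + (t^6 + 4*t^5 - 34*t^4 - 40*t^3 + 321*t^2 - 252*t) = t^6 + 4*t^5 - 34*t^4 - 40*t^3 + 318*t^2 - 231*t - 18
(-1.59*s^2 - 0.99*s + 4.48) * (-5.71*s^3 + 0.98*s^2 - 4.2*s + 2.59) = 9.0789*s^5 + 4.0947*s^4 - 19.873*s^3 + 4.4303*s^2 - 21.3801*s + 11.6032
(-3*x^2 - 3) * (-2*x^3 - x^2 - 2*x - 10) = 6*x^5 + 3*x^4 + 12*x^3 + 33*x^2 + 6*x + 30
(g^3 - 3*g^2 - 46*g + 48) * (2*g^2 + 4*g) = 2*g^5 - 2*g^4 - 104*g^3 - 88*g^2 + 192*g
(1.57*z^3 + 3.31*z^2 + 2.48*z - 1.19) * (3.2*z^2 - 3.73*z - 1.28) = 5.024*z^5 + 4.7359*z^4 - 6.4199*z^3 - 17.2952*z^2 + 1.2643*z + 1.5232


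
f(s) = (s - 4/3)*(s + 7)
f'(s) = 2*s + 17/3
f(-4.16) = -15.60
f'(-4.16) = -2.65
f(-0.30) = -10.94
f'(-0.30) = 5.07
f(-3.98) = -16.05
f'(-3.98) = -2.29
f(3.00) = 16.67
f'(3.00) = 11.67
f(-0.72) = -12.89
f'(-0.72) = 4.23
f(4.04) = 29.88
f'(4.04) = 13.75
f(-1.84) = -16.37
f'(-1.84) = 1.99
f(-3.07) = -17.31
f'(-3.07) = -0.47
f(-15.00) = 130.67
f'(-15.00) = -24.33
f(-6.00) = -7.33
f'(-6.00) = -6.33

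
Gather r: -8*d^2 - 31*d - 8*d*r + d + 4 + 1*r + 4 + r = -8*d^2 - 30*d + r*(2 - 8*d) + 8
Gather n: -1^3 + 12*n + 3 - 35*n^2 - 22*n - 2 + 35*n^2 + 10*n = 0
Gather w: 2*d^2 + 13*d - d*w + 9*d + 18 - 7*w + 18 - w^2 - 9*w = 2*d^2 + 22*d - w^2 + w*(-d - 16) + 36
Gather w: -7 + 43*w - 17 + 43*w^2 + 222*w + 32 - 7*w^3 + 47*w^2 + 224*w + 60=-7*w^3 + 90*w^2 + 489*w + 68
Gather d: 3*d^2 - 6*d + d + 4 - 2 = 3*d^2 - 5*d + 2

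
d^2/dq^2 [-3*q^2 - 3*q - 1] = -6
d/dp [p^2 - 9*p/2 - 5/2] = 2*p - 9/2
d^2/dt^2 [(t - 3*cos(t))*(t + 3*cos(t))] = 20 - 36*sin(t)^2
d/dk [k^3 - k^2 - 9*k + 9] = 3*k^2 - 2*k - 9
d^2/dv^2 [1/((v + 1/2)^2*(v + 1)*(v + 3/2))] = 16*(160*v^4 + 680*v^3 + 1068*v^2 + 734*v + 187)/(128*v^10 + 1216*v^9 + 5088*v^8 + 12336*v^7 + 19176*v^6 + 19956*v^5 + 14074*v^4 + 6641*v^3 + 2007*v^2 + 351*v + 27)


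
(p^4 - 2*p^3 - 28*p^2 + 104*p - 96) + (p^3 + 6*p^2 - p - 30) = p^4 - p^3 - 22*p^2 + 103*p - 126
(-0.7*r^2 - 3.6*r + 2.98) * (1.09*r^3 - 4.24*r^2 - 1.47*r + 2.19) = -0.763*r^5 - 0.956*r^4 + 19.5412*r^3 - 8.8762*r^2 - 12.2646*r + 6.5262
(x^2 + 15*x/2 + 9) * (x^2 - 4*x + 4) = x^4 + 7*x^3/2 - 17*x^2 - 6*x + 36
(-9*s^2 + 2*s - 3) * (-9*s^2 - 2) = 81*s^4 - 18*s^3 + 45*s^2 - 4*s + 6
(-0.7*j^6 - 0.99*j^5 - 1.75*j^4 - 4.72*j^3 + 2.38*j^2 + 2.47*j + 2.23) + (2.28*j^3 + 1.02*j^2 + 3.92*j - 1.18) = -0.7*j^6 - 0.99*j^5 - 1.75*j^4 - 2.44*j^3 + 3.4*j^2 + 6.39*j + 1.05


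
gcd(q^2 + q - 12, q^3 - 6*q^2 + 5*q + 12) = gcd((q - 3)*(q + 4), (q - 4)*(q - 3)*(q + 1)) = q - 3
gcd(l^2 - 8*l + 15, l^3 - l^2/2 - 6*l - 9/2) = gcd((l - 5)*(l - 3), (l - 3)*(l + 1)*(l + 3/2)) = l - 3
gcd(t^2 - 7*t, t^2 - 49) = t - 7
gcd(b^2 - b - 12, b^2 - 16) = b - 4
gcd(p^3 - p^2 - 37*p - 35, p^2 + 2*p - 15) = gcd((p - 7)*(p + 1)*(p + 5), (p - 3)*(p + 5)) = p + 5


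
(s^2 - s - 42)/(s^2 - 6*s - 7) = (s + 6)/(s + 1)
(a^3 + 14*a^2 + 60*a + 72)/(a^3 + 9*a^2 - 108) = (a + 2)/(a - 3)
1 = 1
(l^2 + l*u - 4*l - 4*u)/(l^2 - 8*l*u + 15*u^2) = (l^2 + l*u - 4*l - 4*u)/(l^2 - 8*l*u + 15*u^2)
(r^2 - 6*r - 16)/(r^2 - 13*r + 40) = (r + 2)/(r - 5)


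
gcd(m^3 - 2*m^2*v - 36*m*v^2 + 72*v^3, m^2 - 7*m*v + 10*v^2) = -m + 2*v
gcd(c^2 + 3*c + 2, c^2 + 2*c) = c + 2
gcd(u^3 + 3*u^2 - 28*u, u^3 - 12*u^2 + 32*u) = u^2 - 4*u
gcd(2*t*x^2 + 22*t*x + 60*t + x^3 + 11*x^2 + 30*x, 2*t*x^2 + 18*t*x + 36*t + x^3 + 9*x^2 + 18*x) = 2*t*x + 12*t + x^2 + 6*x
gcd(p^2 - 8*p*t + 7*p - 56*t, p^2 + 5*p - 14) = p + 7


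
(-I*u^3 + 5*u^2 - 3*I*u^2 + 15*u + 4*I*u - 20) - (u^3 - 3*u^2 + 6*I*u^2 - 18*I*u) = -u^3 - I*u^3 + 8*u^2 - 9*I*u^2 + 15*u + 22*I*u - 20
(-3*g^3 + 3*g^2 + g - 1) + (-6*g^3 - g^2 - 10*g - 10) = -9*g^3 + 2*g^2 - 9*g - 11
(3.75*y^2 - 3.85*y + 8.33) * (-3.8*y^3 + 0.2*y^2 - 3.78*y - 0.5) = -14.25*y^5 + 15.38*y^4 - 46.599*y^3 + 14.344*y^2 - 29.5624*y - 4.165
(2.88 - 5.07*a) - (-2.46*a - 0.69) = 3.57 - 2.61*a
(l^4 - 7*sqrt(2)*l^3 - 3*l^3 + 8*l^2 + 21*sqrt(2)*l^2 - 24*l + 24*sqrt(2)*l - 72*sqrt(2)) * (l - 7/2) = l^5 - 7*sqrt(2)*l^4 - 13*l^4/2 + 37*l^3/2 + 91*sqrt(2)*l^3/2 - 99*sqrt(2)*l^2/2 - 52*l^2 - 156*sqrt(2)*l + 84*l + 252*sqrt(2)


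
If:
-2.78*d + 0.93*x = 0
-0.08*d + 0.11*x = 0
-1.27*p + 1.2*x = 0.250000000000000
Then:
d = 0.00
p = -0.20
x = 0.00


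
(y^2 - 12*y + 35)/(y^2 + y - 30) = (y - 7)/(y + 6)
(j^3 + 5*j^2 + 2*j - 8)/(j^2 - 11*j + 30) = (j^3 + 5*j^2 + 2*j - 8)/(j^2 - 11*j + 30)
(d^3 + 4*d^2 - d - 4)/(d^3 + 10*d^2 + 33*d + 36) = (d^2 - 1)/(d^2 + 6*d + 9)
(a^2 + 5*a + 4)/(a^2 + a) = (a + 4)/a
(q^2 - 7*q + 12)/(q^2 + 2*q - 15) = (q - 4)/(q + 5)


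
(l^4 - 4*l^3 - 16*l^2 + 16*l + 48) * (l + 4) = l^5 - 32*l^3 - 48*l^2 + 112*l + 192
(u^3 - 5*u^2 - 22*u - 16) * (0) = 0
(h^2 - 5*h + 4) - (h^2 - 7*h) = 2*h + 4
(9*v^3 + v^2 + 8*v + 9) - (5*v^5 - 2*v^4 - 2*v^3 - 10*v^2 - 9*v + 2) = -5*v^5 + 2*v^4 + 11*v^3 + 11*v^2 + 17*v + 7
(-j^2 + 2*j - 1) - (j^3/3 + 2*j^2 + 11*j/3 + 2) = -j^3/3 - 3*j^2 - 5*j/3 - 3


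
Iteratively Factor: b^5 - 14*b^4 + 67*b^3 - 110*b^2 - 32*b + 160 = (b - 5)*(b^4 - 9*b^3 + 22*b^2 - 32) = (b - 5)*(b - 4)*(b^3 - 5*b^2 + 2*b + 8) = (b - 5)*(b - 4)*(b - 2)*(b^2 - 3*b - 4) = (b - 5)*(b - 4)*(b - 2)*(b + 1)*(b - 4)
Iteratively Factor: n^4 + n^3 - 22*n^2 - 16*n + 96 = (n + 4)*(n^3 - 3*n^2 - 10*n + 24) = (n + 3)*(n + 4)*(n^2 - 6*n + 8) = (n - 4)*(n + 3)*(n + 4)*(n - 2)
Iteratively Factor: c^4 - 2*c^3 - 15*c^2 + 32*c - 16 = (c - 1)*(c^3 - c^2 - 16*c + 16) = (c - 4)*(c - 1)*(c^2 + 3*c - 4) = (c - 4)*(c - 1)^2*(c + 4)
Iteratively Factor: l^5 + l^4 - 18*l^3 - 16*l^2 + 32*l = (l - 1)*(l^4 + 2*l^3 - 16*l^2 - 32*l) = (l - 1)*(l + 4)*(l^3 - 2*l^2 - 8*l) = (l - 4)*(l - 1)*(l + 4)*(l^2 + 2*l) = l*(l - 4)*(l - 1)*(l + 4)*(l + 2)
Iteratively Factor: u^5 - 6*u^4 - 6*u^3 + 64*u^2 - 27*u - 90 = (u - 3)*(u^4 - 3*u^3 - 15*u^2 + 19*u + 30) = (u - 3)*(u - 2)*(u^3 - u^2 - 17*u - 15) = (u - 5)*(u - 3)*(u - 2)*(u^2 + 4*u + 3) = (u - 5)*(u - 3)*(u - 2)*(u + 1)*(u + 3)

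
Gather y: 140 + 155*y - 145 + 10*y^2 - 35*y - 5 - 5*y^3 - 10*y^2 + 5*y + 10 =-5*y^3 + 125*y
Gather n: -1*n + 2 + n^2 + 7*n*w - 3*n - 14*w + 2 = n^2 + n*(7*w - 4) - 14*w + 4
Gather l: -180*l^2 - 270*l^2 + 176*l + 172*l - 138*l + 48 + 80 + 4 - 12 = -450*l^2 + 210*l + 120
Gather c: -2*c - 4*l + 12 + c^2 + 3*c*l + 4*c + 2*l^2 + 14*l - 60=c^2 + c*(3*l + 2) + 2*l^2 + 10*l - 48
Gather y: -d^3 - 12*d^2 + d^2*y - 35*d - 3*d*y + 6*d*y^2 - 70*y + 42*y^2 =-d^3 - 12*d^2 - 35*d + y^2*(6*d + 42) + y*(d^2 - 3*d - 70)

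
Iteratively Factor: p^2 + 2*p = (p + 2)*(p)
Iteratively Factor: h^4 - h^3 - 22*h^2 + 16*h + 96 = (h - 3)*(h^3 + 2*h^2 - 16*h - 32) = (h - 3)*(h + 2)*(h^2 - 16) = (h - 3)*(h + 2)*(h + 4)*(h - 4)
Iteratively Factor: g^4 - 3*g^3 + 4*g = (g)*(g^3 - 3*g^2 + 4) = g*(g + 1)*(g^2 - 4*g + 4) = g*(g - 2)*(g + 1)*(g - 2)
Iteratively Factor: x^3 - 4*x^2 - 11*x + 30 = (x - 5)*(x^2 + x - 6) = (x - 5)*(x - 2)*(x + 3)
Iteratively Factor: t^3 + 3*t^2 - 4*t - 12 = (t - 2)*(t^2 + 5*t + 6) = (t - 2)*(t + 2)*(t + 3)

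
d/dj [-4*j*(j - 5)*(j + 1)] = -12*j^2 + 32*j + 20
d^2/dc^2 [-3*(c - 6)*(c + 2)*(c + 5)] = -18*c - 6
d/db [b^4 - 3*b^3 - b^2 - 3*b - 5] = 4*b^3 - 9*b^2 - 2*b - 3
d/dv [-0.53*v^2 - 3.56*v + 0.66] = -1.06*v - 3.56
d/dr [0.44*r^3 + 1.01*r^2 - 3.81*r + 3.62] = 1.32*r^2 + 2.02*r - 3.81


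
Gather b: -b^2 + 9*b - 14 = -b^2 + 9*b - 14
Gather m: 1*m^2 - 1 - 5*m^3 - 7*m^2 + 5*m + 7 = -5*m^3 - 6*m^2 + 5*m + 6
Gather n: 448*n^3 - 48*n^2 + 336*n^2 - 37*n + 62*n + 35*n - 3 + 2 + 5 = 448*n^3 + 288*n^2 + 60*n + 4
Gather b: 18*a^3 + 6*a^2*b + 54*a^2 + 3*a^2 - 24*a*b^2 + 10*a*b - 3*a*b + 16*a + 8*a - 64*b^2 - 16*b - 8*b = 18*a^3 + 57*a^2 + 24*a + b^2*(-24*a - 64) + b*(6*a^2 + 7*a - 24)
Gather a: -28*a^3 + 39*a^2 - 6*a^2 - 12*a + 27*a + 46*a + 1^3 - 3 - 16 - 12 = -28*a^3 + 33*a^2 + 61*a - 30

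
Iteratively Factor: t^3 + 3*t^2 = (t)*(t^2 + 3*t) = t^2*(t + 3)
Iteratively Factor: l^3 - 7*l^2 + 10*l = (l)*(l^2 - 7*l + 10) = l*(l - 5)*(l - 2)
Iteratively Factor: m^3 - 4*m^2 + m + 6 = (m - 2)*(m^2 - 2*m - 3) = (m - 3)*(m - 2)*(m + 1)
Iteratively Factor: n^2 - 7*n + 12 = (n - 4)*(n - 3)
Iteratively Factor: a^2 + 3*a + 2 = (a + 1)*(a + 2)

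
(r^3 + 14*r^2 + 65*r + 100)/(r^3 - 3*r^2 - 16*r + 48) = (r^2 + 10*r + 25)/(r^2 - 7*r + 12)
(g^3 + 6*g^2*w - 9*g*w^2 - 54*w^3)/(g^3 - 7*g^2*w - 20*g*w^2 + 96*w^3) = (-g^2 - 9*g*w - 18*w^2)/(-g^2 + 4*g*w + 32*w^2)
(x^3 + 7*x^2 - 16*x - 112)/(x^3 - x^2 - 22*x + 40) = (x^2 + 11*x + 28)/(x^2 + 3*x - 10)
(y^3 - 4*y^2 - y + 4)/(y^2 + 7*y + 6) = (y^2 - 5*y + 4)/(y + 6)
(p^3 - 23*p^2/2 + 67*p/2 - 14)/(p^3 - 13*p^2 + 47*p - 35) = (p^2 - 9*p/2 + 2)/(p^2 - 6*p + 5)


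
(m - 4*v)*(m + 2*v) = m^2 - 2*m*v - 8*v^2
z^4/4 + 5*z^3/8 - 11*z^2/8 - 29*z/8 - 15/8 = (z/4 + 1/4)*(z - 5/2)*(z + 1)*(z + 3)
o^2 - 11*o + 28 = (o - 7)*(o - 4)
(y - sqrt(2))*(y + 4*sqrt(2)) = y^2 + 3*sqrt(2)*y - 8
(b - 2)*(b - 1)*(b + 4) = b^3 + b^2 - 10*b + 8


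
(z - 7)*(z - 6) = z^2 - 13*z + 42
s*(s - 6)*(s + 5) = s^3 - s^2 - 30*s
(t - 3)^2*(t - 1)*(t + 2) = t^4 - 5*t^3 + t^2 + 21*t - 18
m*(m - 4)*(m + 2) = m^3 - 2*m^2 - 8*m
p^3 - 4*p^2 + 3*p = p*(p - 3)*(p - 1)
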